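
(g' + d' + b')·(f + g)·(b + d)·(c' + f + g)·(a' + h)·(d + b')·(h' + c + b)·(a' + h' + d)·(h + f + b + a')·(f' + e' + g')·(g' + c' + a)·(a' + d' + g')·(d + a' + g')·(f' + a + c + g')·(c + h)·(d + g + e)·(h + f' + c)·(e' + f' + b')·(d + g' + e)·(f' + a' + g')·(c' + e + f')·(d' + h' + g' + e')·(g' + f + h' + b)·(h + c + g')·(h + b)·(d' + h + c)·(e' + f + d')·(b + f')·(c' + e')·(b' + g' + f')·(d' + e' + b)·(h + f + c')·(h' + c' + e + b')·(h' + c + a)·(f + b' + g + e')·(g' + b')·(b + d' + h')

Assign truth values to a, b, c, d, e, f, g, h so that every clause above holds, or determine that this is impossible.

a ↦ 1; b ↦ 1; c ↦ 0; d ↦ 1; e ↦ 0; f ↦ 1; g ↦ 0; h ↦ 1

Try f = 1.
Unit clause (b) forces b = 1.
Unit clause (d) forces d = 1.
Unit clause (g') forces g = 0.
Unit clause (e') forces e = 0.
Unit clause (c') forces c = 0.
Unit clause (h) forces h = 1.
Unit clause (a) forces a = 1.
Every clause now holds.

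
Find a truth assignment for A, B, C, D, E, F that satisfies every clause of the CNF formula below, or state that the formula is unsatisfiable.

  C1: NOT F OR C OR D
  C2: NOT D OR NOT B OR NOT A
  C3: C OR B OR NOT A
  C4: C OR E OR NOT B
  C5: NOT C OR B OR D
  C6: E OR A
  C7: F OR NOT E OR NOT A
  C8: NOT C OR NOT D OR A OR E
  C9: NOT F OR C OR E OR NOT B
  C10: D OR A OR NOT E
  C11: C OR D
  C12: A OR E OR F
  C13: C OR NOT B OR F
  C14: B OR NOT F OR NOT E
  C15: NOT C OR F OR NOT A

A ↦ true, B ↦ false, C ↦ true, D ↦ true, E ↦ false, F ↦ true

Try E = false.
From the singleton clause (A), A = true.
Try D = true.
From the singleton clause (NOT B), B = false.
From the singleton clause (C), C = true.
From the singleton clause (F), F = true.
All clauses are satisfied.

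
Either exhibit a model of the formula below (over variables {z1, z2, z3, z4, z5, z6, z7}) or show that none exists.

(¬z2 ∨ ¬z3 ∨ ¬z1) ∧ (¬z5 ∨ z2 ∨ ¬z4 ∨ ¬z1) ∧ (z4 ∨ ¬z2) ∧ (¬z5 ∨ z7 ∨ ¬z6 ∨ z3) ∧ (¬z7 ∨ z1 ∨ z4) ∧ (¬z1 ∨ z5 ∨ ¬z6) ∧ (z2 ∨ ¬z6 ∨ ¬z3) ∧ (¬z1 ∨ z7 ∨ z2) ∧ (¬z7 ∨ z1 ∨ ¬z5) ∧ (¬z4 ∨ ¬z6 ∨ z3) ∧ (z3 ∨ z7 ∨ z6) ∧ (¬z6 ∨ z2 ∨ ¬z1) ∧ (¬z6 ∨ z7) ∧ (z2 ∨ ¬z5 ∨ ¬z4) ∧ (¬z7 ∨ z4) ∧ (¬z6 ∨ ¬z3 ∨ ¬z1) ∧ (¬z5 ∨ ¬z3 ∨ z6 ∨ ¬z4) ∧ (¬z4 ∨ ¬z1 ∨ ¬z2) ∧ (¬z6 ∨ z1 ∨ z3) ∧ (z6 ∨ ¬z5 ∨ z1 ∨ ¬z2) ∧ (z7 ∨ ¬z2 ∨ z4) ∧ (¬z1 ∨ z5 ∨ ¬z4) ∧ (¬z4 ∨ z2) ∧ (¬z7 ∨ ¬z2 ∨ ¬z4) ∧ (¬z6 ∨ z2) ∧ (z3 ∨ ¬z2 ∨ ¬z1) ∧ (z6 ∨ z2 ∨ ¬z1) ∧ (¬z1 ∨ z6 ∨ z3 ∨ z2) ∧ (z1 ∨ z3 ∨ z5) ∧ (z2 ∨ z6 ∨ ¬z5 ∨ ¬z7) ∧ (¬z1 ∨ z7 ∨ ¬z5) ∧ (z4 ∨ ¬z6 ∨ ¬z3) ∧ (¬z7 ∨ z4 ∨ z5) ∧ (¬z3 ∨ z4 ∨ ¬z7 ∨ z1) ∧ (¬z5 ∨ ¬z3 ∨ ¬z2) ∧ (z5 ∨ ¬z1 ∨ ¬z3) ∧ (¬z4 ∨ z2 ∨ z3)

z1: False; z2: False; z3: True; z4: False; z5: False; z6: False; z7: False

Try z4 = False.
(¬z2) alone gives z2 = False.
(¬z7) alone gives z7 = False.
(¬z1) alone gives z1 = False.
(¬z6) alone gives z6 = False.
(z3) alone gives z3 = True.
All clauses hold; z5 can take either value.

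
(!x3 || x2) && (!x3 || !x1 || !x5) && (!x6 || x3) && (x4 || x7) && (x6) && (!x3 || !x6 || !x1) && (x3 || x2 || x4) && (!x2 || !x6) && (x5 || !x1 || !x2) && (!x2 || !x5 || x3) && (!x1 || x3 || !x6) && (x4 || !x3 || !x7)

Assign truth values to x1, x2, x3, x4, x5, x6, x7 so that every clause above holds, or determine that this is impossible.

(x6) alone gives x6 = true.
(x3) alone gives x3 = true.
(x2) alone gives x2 = true.
Now (!x2) is unsatisfied and unit — conflict.

UNSATISFIABLE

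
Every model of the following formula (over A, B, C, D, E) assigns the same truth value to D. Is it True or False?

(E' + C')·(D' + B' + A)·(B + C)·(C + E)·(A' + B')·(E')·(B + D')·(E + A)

Suppose D = 1.
From the singleton clause (E'), E = 0.
From the singleton clause (C), C = 1.
From the singleton clause (B), B = 1.
From the singleton clause (A), A = 1.
Now (A') is unsatisfied and unit — conflict.
So every satisfying assignment has D = False.

False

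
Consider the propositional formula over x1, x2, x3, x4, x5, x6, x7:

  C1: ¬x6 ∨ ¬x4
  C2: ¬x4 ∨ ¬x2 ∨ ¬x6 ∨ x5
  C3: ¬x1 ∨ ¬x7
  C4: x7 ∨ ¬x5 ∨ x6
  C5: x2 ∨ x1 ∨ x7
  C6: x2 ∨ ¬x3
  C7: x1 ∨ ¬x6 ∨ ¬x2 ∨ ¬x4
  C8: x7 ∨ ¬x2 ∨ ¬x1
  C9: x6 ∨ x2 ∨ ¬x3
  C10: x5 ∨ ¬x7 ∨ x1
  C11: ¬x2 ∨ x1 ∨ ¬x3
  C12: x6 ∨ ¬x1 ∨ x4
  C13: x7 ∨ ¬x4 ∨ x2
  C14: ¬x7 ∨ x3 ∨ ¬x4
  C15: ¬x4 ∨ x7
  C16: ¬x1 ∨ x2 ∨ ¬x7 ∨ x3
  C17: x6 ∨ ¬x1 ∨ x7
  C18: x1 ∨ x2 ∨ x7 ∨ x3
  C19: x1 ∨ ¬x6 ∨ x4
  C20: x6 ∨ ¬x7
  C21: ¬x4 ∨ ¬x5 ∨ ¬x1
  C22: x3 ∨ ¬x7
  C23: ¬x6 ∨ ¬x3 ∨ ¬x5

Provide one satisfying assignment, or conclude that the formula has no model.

Case x6 = True:
From the singleton clause (¬x4), x4 = False.
From the singleton clause (x1), x1 = True.
From the singleton clause (¬x7), x7 = False.
From the singleton clause (¬x2), x2 = False.
From the singleton clause (¬x3), x3 = False.
All clauses hold; x5 can take either value.

x1=True,  x2=False,  x3=False,  x4=False,  x5=False,  x6=True,  x7=False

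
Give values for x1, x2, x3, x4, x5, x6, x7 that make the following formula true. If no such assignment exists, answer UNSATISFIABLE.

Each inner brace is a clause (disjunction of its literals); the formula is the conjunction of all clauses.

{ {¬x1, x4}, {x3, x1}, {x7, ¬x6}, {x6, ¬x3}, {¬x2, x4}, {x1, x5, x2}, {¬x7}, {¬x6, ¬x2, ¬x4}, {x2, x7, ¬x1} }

Unit clause (¬x7) forces x7 = False.
Unit clause (¬x6) forces x6 = False.
Unit clause (¬x3) forces x3 = False.
Unit clause (x1) forces x1 = True.
Unit clause (x4) forces x4 = True.
Unit clause (x2) forces x2 = True.
All clauses hold; x5 can take either value.

x1 ↦ True; x2 ↦ True; x3 ↦ False; x4 ↦ True; x5 ↦ False; x6 ↦ False; x7 ↦ False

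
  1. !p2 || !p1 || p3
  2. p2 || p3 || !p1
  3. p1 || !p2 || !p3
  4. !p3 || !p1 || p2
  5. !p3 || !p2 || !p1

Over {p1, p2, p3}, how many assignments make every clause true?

3

There are 2^3 = 8 truth assignments over (p1, p2, p3).
Check each against the 5 clauses (columns in the order p1, p2, p3):
  F F F  ✓ satisfies all
  F F T  ✓ satisfies all
  F T F  ✓ satisfies all
  F T T  ✗ fails (p1 || !p2 || !p3)
  T F F  ✗ fails (p2 || p3 || !p1)
  T F T  ✗ fails (!p3 || !p1 || p2)
  T T F  ✗ fails (!p2 || !p1 || p3)
  T T T  ✗ fails (!p3 || !p2 || !p1)
3 of the 8 rows are models.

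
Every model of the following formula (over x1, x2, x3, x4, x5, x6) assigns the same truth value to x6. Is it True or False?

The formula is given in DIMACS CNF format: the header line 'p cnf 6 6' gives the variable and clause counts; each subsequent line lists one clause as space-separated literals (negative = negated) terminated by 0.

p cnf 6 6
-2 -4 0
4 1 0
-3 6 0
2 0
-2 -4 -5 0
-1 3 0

Suppose x6 = False.
The clause (¬x3) is unit, so x3 = False.
The clause (x2) is unit, so x2 = True.
The clause (¬x4) is unit, so x4 = False.
The clause (x1) is unit, so x1 = True.
That conflicts with the unit clause (¬x1).
So every satisfying assignment has x6 = True.

True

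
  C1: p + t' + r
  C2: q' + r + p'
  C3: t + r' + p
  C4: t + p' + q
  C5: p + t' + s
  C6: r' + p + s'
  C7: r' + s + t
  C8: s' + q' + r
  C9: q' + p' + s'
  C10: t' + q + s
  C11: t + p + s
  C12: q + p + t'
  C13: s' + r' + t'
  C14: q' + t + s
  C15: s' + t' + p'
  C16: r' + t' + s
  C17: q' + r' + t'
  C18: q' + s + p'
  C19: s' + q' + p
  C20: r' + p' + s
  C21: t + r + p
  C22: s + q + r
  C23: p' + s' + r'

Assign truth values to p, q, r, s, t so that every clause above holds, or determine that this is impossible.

UNSATISFIABLE

Suppose p = 1.
Suppose q = 0.
Unit clause (t) forces t = 1.
Unit clause (s) forces s = 1.
But (s') is also a unit clause — contradiction.
Undo q and try q = 1.
Unit clause (r) forces r = 1.
Unit clause (s') forces s = 0.
But (s) is also a unit clause — contradiction.
Both values of q lead to a conflict.
Undo p and try p = 0.
Suppose t = 0.
Unit clause (r') forces r = 0.
But (r) is also a unit clause — contradiction.
Undo t and try t = 1.
Unit clause (r) forces r = 1.
Unit clause (s) forces s = 1.
But (s') is also a unit clause — contradiction.
Both values of t lead to a conflict.
Both values of p lead to a conflict.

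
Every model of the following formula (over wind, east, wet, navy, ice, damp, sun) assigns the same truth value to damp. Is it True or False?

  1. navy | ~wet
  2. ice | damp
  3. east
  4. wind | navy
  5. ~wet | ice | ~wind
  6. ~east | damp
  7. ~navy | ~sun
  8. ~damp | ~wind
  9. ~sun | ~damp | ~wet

Suppose damp = 0.
The clause (ice) is unit, so ice = 1.
The clause (east) is unit, so east = 1.
But (~east) is also a unit clause — contradiction.
So every satisfying assignment has damp = True.

True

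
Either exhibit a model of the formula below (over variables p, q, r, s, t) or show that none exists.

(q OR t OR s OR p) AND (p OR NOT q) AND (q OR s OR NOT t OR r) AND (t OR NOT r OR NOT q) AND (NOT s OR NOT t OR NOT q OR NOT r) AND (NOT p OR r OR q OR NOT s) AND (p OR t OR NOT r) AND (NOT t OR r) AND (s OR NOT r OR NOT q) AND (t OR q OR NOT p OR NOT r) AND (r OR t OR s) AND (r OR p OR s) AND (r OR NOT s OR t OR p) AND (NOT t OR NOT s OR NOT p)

Branch on p: set p = true.
Branch on t: set t = true.
From the singleton clause (r), r = true.
From the singleton clause (NOT s), s = false.
From the singleton clause (NOT q), q = false.
This assignment satisfies each clause.

p ↦ true; q ↦ false; r ↦ true; s ↦ false; t ↦ true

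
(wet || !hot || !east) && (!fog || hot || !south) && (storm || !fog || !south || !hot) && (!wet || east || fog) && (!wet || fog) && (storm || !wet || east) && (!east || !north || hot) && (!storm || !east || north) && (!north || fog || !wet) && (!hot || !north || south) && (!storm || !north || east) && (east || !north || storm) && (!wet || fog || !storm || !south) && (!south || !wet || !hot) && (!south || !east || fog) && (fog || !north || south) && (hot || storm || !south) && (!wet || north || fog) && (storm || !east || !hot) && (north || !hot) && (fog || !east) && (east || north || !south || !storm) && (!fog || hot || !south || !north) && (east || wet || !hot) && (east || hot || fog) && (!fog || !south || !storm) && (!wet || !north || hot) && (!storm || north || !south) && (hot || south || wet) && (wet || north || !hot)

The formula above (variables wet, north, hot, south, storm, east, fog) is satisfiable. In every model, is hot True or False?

Suppose hot = true.
From the singleton clause (north), north = true.
From the singleton clause (south), south = true.
From the singleton clause (!wet), wet = false.
From the singleton clause (!east), east = false.
That conflicts with the unit clause (east).
So every satisfying assignment has hot = False.

False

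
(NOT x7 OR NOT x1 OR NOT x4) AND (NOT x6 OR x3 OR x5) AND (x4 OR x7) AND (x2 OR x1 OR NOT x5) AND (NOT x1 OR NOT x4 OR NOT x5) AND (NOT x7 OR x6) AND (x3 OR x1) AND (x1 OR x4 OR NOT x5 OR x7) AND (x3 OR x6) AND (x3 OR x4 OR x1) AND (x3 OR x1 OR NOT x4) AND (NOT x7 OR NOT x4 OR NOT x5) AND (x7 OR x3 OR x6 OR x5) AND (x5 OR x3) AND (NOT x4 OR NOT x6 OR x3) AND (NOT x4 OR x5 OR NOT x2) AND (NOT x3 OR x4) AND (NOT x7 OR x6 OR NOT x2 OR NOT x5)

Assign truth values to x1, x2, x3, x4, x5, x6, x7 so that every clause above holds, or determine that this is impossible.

Case x4 = true:
Case x7 = false:
Case x1 = false:
The clause (x3) is unit, so x3 = true.
Case x2 = true:
The clause (x5) is unit, so x5 = true.
Every clause is now satisfied; x6 is unconstrained.

x1 ↦ false; x2 ↦ true; x3 ↦ true; x4 ↦ true; x5 ↦ true; x6 ↦ true; x7 ↦ false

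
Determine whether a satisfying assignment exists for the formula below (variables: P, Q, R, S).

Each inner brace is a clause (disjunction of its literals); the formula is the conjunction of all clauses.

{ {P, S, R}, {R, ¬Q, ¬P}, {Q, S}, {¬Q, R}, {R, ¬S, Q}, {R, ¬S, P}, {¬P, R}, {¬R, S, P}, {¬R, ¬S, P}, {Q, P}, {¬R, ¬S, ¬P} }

Yes, satisfiable

Suppose Q = True.
The clause (R) is unit, so R = True.
Suppose S = False.
The clause (P) is unit, so P = True.
Every clause now holds.
A satisfying assignment: P: True; Q: True; R: True; S: False.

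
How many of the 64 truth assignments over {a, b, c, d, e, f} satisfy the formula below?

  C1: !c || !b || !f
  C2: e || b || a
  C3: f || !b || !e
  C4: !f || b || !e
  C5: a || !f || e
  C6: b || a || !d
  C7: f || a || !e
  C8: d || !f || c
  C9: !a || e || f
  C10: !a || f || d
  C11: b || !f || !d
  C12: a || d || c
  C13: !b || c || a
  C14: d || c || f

7

There are 2^6 = 64 truth assignments over (a, b, c, d, e, f).
Split on e. With e = true, the clauses containing e are satisfied and !e drops from the rest; 3 of the 2^5 = 32 assignments to the other variables satisfy what remains.
With e = false, by the same count on the reduced clause set, 4 assignments work.
(One model: a=F, b=T, c=T, d=F, e=F, f=F.)
Total: 3 + 4 = 7.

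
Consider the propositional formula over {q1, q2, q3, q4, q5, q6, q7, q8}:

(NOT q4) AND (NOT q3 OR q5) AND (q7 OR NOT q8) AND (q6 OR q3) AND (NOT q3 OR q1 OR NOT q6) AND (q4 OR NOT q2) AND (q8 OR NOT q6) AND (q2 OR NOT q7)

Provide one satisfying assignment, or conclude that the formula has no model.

q1 ↦ true, q2 ↦ false, q3 ↦ true, q4 ↦ false, q5 ↦ true, q6 ↦ false, q7 ↦ false, q8 ↦ false

The clause (NOT q4) is unit, so q4 = false.
The clause (NOT q2) is unit, so q2 = false.
The clause (NOT q7) is unit, so q7 = false.
The clause (NOT q8) is unit, so q8 = false.
The clause (NOT q6) is unit, so q6 = false.
The clause (q3) is unit, so q3 = true.
The clause (q5) is unit, so q5 = true.
All clauses hold; q1 can take either value.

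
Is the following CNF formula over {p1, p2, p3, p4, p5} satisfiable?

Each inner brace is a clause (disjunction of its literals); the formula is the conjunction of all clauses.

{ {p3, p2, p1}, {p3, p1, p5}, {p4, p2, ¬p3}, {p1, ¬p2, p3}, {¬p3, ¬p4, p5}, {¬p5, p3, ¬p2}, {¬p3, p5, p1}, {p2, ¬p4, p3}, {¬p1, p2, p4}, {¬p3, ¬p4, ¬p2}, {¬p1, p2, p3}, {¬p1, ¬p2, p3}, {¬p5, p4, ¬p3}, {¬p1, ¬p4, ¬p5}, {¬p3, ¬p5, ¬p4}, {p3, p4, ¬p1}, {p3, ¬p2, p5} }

Suppose p3 = True.
Suppose p4 = False.
The clause (p2) is unit, so p2 = True.
The clause (¬p5) is unit, so p5 = False.
The clause (p1) is unit, so p1 = True.
All clauses are satisfied.
A satisfying assignment: p1=True,  p2=True,  p3=True,  p4=False,  p5=False.

Satisfiable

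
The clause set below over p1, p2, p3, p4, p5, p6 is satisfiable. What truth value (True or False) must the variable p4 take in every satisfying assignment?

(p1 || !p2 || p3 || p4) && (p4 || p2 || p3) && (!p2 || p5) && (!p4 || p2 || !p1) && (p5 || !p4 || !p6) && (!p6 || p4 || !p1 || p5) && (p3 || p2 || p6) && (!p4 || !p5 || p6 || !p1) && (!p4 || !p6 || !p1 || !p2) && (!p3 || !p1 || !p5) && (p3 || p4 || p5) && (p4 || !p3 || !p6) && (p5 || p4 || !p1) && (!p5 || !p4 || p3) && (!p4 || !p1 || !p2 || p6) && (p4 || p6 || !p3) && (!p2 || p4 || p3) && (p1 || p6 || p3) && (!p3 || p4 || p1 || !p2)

Suppose p4 = false.
Case p2 = true:
(p5) alone gives p5 = true.
(p3) alone gives p3 = true.
(!p1) alone gives p1 = false.
But (p1) is also a unit clause — contradiction.
That branch fails; take p2 = false instead.
(p3) alone gives p3 = true.
(!p6) alone gives p6 = false.
But (p6) is also a unit clause — contradiction.
Both values of p2 lead to a conflict.
So every satisfying assignment has p4 = True.

True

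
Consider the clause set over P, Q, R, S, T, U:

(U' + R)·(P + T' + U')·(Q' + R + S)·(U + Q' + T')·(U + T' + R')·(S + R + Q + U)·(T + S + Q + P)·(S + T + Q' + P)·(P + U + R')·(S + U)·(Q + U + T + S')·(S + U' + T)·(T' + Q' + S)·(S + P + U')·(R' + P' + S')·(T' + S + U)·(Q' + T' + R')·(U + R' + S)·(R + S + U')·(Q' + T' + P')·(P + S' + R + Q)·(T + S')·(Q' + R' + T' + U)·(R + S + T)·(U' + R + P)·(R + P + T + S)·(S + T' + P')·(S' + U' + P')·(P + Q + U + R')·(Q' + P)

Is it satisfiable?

Branch on U: set U = 0.
From the singleton clause (S), S = 1.
From the singleton clause (T), T = 1.
From the singleton clause (Q'), Q = 0.
From the singleton clause (R'), R = 0.
From the singleton clause (P), P = 1.
This assignment satisfies each clause.
A satisfying assignment: P ↦ 1; Q ↦ 0; R ↦ 0; S ↦ 1; T ↦ 1; U ↦ 0.

Satisfiable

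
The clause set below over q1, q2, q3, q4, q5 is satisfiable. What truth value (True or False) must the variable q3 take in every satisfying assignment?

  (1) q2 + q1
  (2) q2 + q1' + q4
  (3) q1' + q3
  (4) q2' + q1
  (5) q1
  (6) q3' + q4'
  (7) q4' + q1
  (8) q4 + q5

Suppose q3 = 0.
Unit clause (q1') forces q1 = 0.
That conflicts with the unit clause (q1).
So every satisfying assignment has q3 = True.

True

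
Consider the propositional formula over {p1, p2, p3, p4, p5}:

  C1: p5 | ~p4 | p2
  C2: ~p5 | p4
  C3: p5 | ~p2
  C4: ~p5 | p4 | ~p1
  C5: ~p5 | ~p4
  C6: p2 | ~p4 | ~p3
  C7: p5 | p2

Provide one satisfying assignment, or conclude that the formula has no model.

Suppose p5 = 0.
From the singleton clause (~p2), p2 = 0.
That conflicts with the unit clause (p2).
Backtrack on p5: now try p5 = 1.
From the singleton clause (p4), p4 = 1.
That conflicts with the unit clause (~p4).
Neither p5 = 1 nor p5 = 0 works.

UNSATISFIABLE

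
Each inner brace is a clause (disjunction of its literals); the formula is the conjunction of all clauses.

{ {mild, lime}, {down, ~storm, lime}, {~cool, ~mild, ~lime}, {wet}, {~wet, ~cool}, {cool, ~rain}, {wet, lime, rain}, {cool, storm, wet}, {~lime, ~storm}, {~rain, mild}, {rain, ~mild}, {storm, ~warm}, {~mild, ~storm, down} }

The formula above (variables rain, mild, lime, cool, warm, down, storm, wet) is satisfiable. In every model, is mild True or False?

Suppose mild = 1.
The clause (wet) is unit, so wet = 1.
The clause (~cool) is unit, so cool = 0.
The clause (~rain) is unit, so rain = 0.
That conflicts with the unit clause (rain).
So every satisfying assignment has mild = False.

False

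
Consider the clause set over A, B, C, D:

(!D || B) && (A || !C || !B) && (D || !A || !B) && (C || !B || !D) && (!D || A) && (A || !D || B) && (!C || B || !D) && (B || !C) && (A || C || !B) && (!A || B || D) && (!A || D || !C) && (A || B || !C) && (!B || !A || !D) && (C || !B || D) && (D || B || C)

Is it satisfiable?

No, unsatisfiable

Case D = false:
Case A = false:
Case C = false:
From the singleton clause (!B), B = false.
Now (B) is unsatisfied and unit — conflict.
Backtrack on C: now try C = true.
From the singleton clause (!B), B = false.
Now (B) is unsatisfied and unit — conflict.
Neither C = true nor C = false works.
Backtrack on A: now try A = true.
From the singleton clause (!B), B = false.
Now (B) is unsatisfied and unit — conflict.
Neither A = true nor A = false works.
Backtrack on D: now try D = true.
From the singleton clause (B), B = true.
From the singleton clause (C), C = true.
From the singleton clause (A), A = true.
Now (!A) is unsatisfied and unit — conflict.
Neither D = true nor D = false works.
No assignment satisfies every clause.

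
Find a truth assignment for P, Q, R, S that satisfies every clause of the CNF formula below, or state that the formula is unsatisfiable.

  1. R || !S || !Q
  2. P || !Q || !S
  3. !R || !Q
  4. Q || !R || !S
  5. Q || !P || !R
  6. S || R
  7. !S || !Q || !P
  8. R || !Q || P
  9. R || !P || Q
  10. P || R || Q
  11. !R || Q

Suppose R = false.
From the singleton clause (S), S = true.
From the singleton clause (!Q), Q = false.
From the singleton clause (!P), P = false.
Now (P) is unsatisfied and unit — conflict.
Undo R and try R = true.
From the singleton clause (!Q), Q = false.
Now (Q) is unsatisfied and unit — conflict.
Both values of R lead to a conflict.

UNSATISFIABLE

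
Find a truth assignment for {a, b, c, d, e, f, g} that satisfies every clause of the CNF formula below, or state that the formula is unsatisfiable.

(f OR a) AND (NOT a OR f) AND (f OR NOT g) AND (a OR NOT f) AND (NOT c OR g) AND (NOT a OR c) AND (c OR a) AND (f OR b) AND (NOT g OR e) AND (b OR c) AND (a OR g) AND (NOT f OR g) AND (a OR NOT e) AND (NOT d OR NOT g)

a ↦ true, b ↦ true, c ↦ true, d ↦ false, e ↦ true, f ↦ true, g ↦ true

Case f = true:
Unit clause (a) forces a = true.
Unit clause (c) forces c = true.
Unit clause (g) forces g = true.
Unit clause (e) forces e = true.
Unit clause (NOT d) forces d = false.
All clauses hold; b can take either value.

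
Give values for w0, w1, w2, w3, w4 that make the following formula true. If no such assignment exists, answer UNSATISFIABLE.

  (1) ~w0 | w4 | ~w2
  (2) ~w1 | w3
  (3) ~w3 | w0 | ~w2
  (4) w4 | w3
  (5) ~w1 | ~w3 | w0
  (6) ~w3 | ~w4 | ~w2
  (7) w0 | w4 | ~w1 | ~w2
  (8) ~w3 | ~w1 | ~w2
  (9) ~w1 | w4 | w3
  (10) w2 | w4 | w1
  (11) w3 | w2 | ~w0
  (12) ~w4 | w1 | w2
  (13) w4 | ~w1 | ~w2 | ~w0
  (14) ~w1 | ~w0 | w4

w0: 1; w1: 0; w2: 1; w3: 0; w4: 1

Try w1 = 0.
Try w4 = 1.
(w2) alone gives w2 = 1.
(~w3) alone gives w3 = 0.
Every clause is now satisfied; w0 is unconstrained.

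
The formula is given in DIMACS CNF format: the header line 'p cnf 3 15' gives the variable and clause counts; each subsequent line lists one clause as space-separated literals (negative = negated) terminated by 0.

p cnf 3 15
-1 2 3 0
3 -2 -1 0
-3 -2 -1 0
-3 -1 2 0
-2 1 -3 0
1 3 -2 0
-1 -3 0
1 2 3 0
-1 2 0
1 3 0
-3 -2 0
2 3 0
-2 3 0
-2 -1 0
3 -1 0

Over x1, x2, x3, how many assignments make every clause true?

There are 2^3 = 8 truth assignments over (x1, x2, x3).
Check each against the 15 clauses (columns in the order x1, x2, x3):
  F F F  ✗ fails (x1 ∨ x2 ∨ x3)
  F F T  ✓ satisfies all
  F T F  ✗ fails (x1 ∨ x3 ∨ ¬x2)
  F T T  ✗ fails (¬x2 ∨ x1 ∨ ¬x3)
  T F F  ✗ fails (¬x1 ∨ x2 ∨ x3)
  T F T  ✗ fails (¬x3 ∨ ¬x1 ∨ x2)
  T T F  ✗ fails (x3 ∨ ¬x2 ∨ ¬x1)
  T T T  ✗ fails (¬x3 ∨ ¬x2 ∨ ¬x1)
1 of the 8 rows is a model.

1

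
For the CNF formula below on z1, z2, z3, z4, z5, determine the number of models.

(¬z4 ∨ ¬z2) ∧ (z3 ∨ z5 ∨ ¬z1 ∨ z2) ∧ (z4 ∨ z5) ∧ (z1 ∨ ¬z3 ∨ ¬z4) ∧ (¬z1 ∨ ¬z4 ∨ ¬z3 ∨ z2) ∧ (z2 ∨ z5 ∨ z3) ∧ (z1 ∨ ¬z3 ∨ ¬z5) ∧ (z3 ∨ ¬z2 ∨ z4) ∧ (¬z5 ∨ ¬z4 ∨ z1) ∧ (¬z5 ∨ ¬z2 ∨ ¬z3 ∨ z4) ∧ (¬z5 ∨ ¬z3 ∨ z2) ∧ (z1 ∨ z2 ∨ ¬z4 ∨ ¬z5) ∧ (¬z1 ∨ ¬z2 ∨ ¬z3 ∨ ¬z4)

There are 2^5 = 32 truth assignments over (z1, z2, z3, z4, z5).
Split on z5. With z5 = True, the clauses containing z5 are satisfied and ¬z5 drops from the rest; 3 of the 2^4 = 16 assignments to the other variables satisfy what remains.
With z5 = False, by the same count on the reduced clause set, 0 assignments work.
(One model: z1=F, z2=F, z3=F, z4=F, z5=T.)
Total: 3 + 0 = 3.

3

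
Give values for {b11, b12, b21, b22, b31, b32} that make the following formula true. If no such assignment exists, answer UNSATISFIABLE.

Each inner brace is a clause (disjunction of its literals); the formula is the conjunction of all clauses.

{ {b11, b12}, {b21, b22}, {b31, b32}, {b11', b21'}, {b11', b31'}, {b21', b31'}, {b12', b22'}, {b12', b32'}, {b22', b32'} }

Suppose b11 = 1.
From the singleton clause (b21'), b21 = 0.
From the singleton clause (b22), b22 = 1.
From the singleton clause (b31'), b31 = 0.
From the singleton clause (b32), b32 = 1.
But (b32') is also a unit clause — contradiction.
Undo b11 and try b11 = 0.
From the singleton clause (b12), b12 = 1.
From the singleton clause (b22'), b22 = 0.
From the singleton clause (b21), b21 = 1.
From the singleton clause (b31'), b31 = 0.
From the singleton clause (b32), b32 = 1.
But (b32') is also a unit clause — contradiction.
Both values of b11 lead to a conflict.

UNSATISFIABLE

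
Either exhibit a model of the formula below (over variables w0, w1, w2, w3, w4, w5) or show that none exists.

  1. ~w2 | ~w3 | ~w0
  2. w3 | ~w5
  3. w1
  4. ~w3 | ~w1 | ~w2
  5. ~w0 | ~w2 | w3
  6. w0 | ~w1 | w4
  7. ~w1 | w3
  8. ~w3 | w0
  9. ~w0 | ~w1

From the singleton clause (w1), w1 = 1.
From the singleton clause (w3), w3 = 1.
From the singleton clause (~w2), w2 = 0.
From the singleton clause (w0), w0 = 1.
That conflicts with the unit clause (~w0).

UNSATISFIABLE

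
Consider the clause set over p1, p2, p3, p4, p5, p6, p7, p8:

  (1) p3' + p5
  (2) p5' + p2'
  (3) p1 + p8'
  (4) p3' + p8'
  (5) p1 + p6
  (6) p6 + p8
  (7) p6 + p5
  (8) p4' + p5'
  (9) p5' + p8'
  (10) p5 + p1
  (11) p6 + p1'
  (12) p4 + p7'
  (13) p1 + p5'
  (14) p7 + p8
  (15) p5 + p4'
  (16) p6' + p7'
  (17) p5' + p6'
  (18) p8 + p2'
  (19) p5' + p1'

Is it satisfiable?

Case p3 = 0:
Case p5 = 0:
(p6) alone gives p6 = 1.
(p1) alone gives p1 = 1.
(p4') alone gives p4 = 0.
(p7') alone gives p7 = 0.
(p8) alone gives p8 = 1.
All clauses hold; p2 can take either value.
A satisfying assignment: p1: 1,  p2: 1,  p3: 0,  p4: 0,  p5: 0,  p6: 1,  p7: 0,  p8: 1.

Yes, satisfiable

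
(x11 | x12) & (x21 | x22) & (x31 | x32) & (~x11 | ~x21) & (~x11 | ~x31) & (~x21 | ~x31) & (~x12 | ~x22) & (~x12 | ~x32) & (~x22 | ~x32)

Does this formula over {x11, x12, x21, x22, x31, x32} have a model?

Case x11 = 1:
From the singleton clause (~x21), x21 = 0.
From the singleton clause (x22), x22 = 1.
From the singleton clause (~x31), x31 = 0.
From the singleton clause (x32), x32 = 1.
But (~x32) is also a unit clause — contradiction.
Undo x11 and try x11 = 0.
From the singleton clause (x12), x12 = 1.
From the singleton clause (~x22), x22 = 0.
From the singleton clause (x21), x21 = 1.
From the singleton clause (~x31), x31 = 0.
From the singleton clause (x32), x32 = 1.
But (~x32) is also a unit clause — contradiction.
Neither x11 = 1 nor x11 = 0 works.
No assignment satisfies every clause.

No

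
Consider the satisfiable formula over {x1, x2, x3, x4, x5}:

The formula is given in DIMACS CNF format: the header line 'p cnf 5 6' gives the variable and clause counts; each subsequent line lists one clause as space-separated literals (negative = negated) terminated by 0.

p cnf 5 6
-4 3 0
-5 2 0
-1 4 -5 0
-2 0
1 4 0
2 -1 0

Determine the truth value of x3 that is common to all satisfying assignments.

Suppose x3 = False.
The clause (¬x4) is unit, so x4 = False.
The clause (¬x2) is unit, so x2 = False.
The clause (¬x5) is unit, so x5 = False.
The clause (x1) is unit, so x1 = True.
Now (¬x1) is unsatisfied and unit — conflict.
So every satisfying assignment has x3 = True.

True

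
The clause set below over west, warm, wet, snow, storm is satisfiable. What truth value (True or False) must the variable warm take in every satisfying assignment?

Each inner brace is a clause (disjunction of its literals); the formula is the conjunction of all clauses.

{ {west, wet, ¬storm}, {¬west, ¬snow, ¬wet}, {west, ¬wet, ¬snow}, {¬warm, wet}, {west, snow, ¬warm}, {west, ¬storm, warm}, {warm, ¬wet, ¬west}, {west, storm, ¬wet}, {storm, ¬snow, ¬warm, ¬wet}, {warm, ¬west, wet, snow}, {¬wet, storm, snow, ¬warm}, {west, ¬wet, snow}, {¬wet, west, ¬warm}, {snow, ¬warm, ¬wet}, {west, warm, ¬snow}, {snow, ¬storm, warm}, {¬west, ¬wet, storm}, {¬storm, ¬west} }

False

Suppose warm = True.
The clause (wet) is unit, so wet = True.
The clause (west) is unit, so west = True.
The clause (¬snow) is unit, so snow = False.
That conflicts with the unit clause (snow).
So every satisfying assignment has warm = False.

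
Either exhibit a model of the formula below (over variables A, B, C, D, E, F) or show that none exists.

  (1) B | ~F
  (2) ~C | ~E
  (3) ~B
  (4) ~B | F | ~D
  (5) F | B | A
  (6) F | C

(~B) alone gives B = 0.
(~F) alone gives F = 0.
(A) alone gives A = 1.
(C) alone gives C = 1.
(~E) alone gives E = 0.
No clause remains; D is free.

A ↦ 1; B ↦ 0; C ↦ 1; D ↦ 1; E ↦ 0; F ↦ 0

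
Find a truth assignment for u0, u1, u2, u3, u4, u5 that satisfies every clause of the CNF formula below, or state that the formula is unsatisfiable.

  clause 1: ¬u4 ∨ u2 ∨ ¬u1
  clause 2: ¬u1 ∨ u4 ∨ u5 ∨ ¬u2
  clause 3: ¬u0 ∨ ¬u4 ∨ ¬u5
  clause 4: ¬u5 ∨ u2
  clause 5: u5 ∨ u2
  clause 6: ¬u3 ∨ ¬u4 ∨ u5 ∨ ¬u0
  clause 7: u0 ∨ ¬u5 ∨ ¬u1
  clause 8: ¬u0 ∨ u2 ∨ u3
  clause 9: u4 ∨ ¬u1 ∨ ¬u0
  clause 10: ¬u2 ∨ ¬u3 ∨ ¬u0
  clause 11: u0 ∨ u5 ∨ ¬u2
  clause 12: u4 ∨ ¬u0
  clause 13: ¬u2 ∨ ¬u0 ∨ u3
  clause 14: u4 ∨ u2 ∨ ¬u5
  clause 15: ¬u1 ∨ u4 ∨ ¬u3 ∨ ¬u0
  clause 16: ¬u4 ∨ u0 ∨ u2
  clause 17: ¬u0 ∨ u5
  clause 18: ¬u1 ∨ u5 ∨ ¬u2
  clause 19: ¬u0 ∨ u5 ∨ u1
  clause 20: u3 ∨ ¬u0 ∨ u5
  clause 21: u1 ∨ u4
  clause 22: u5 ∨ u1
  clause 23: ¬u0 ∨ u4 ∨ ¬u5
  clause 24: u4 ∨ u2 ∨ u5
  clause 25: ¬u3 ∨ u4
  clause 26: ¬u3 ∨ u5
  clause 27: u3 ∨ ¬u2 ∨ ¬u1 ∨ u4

Branch on u5: set u5 = True.
From the singleton clause (u2), u2 = True.
Branch on u0: set u0 = False.
From the singleton clause (¬u1), u1 = False.
From the singleton clause (u4), u4 = True.
All clauses hold; u3 can take either value.

u0=False, u1=False, u2=True, u3=True, u4=True, u5=True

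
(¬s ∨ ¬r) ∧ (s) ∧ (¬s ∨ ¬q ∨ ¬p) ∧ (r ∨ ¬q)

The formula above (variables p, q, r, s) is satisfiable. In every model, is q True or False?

False

Suppose q = True.
From the singleton clause (s), s = True.
From the singleton clause (¬r), r = False.
That conflicts with the unit clause (r).
So every satisfying assignment has q = False.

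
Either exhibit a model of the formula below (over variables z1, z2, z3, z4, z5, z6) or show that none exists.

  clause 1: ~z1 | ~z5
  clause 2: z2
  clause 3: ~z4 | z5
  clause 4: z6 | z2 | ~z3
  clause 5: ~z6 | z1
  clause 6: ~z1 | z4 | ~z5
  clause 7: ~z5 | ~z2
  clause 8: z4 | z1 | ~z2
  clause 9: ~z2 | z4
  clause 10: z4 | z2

UNSATISFIABLE

From the singleton clause (z2), z2 = 1.
From the singleton clause (~z5), z5 = 0.
From the singleton clause (~z4), z4 = 0.
But (z4) is also a unit clause — contradiction.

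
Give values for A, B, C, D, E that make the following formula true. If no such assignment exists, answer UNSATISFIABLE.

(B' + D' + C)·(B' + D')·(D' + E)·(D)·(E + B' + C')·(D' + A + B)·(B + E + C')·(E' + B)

(D) alone gives D = 1.
(B') alone gives B = 0.
(E) alone gives E = 1.
But (E') is also a unit clause — contradiction.

UNSATISFIABLE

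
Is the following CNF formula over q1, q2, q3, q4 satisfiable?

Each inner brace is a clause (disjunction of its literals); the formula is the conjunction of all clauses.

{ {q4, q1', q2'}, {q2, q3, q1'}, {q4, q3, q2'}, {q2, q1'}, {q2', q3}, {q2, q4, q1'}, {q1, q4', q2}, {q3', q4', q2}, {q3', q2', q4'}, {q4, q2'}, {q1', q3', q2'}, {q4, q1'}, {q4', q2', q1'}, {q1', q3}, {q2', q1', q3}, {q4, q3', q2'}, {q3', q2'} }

Yes

Branch on q2: set q2 = 0.
The clause (q1') is unit, so q1 = 0.
The clause (q4') is unit, so q4 = 0.
No clause remains; q3 is free.
A satisfying assignment: q1 ↦ 0, q2 ↦ 0, q3 ↦ 0, q4 ↦ 0.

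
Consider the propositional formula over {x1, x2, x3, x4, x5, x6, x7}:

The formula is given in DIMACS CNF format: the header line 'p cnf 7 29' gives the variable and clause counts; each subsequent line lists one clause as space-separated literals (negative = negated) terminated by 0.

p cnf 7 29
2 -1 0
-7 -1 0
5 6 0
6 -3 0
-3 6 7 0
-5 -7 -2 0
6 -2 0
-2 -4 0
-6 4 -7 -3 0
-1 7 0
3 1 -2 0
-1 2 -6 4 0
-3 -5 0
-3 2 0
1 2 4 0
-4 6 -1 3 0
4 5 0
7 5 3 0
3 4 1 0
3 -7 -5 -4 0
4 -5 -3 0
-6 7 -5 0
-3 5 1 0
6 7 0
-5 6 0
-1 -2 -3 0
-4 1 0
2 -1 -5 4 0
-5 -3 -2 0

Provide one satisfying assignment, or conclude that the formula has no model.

UNSATISFIABLE

Branch on x2: set x2 = True.
The clause (x6) is unit, so x6 = True.
The clause (¬x4) is unit, so x4 = False.
The clause (x5) is unit, so x5 = True.
The clause (¬x7) is unit, so x7 = False.
That conflicts with the unit clause (x7).
Undo x2 and try x2 = False.
The clause (¬x1) is unit, so x1 = False.
The clause (¬x3) is unit, so x3 = False.
The clause (x4) is unit, so x4 = True.
That conflicts with the unit clause (¬x4).
Neither x2 = True nor x2 = False works.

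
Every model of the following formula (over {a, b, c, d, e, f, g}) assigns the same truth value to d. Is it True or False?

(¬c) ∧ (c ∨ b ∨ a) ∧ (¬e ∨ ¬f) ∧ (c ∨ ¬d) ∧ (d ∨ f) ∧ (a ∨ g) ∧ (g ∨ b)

Suppose d = True.
The clause (¬c) is unit, so c = False.
But (c) is also a unit clause — contradiction.
So every satisfying assignment has d = False.

False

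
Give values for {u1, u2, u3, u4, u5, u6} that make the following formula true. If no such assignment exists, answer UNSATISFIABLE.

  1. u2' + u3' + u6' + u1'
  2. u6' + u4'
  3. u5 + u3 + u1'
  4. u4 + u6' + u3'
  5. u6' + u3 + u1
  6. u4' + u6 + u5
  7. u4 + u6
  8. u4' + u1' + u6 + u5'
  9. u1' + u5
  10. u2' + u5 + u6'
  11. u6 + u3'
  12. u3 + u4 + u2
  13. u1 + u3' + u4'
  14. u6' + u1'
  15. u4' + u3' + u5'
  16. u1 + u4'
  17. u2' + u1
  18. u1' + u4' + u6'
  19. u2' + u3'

Try u6 = 0.
(u4) alone gives u4 = 1.
(u5) alone gives u5 = 1.
(u1') alone gives u1 = 0.
That conflicts with the unit clause (u1).
That branch fails; take u6 = 1 instead.
(u4') alone gives u4 = 0.
(u3') alone gives u3 = 0.
(u1) alone gives u1 = 1.
That conflicts with the unit clause (u1').
Neither u6 = 1 nor u6 = 0 works.

UNSATISFIABLE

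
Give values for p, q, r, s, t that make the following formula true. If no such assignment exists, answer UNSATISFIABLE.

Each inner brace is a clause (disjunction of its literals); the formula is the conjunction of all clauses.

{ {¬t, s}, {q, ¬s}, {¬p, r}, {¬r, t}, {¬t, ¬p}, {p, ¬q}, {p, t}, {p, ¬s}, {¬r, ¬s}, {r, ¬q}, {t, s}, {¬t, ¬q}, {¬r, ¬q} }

UNSATISFIABLE

Try t = False.
Unit clause (¬r) forces r = False.
Unit clause (¬p) forces p = False.
That conflicts with the unit clause (p).
So t must be the other value — set t = True.
Unit clause (s) forces s = True.
Unit clause (q) forces q = True.
That conflicts with the unit clause (¬q).
Either choice for t ends in contradiction.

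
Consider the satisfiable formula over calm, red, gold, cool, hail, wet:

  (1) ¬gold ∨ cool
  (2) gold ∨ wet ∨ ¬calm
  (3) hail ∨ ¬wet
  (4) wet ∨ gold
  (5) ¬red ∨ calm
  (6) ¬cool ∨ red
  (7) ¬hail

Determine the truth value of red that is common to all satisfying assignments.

Suppose red = False.
Unit clause (¬cool) forces cool = False.
Unit clause (¬gold) forces gold = False.
Unit clause (wet) forces wet = True.
Unit clause (hail) forces hail = True.
Now (¬hail) is unsatisfied and unit — conflict.
So every satisfying assignment has red = True.

True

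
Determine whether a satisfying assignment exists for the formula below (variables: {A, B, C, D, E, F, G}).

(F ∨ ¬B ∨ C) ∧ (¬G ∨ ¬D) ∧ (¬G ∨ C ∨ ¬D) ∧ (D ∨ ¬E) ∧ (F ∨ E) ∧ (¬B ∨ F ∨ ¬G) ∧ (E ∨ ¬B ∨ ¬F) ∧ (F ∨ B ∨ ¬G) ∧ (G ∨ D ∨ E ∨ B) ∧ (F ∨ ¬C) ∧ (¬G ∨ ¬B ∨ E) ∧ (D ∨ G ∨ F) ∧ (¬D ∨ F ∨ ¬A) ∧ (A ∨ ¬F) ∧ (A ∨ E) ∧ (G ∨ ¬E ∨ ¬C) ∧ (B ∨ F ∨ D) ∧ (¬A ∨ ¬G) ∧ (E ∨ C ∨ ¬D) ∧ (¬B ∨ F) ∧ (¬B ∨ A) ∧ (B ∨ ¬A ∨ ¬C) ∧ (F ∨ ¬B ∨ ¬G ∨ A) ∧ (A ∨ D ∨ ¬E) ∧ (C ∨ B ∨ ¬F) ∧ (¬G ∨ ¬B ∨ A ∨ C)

Case G = False:
Case D = True:
Case F = True:
(A) alone gives A = True.
Case E = True:
(¬C) alone gives C = False.
(B) alone gives B = True.
This assignment satisfies each clause.
A satisfying assignment: A: True; B: True; C: False; D: True; E: True; F: True; G: False.

Yes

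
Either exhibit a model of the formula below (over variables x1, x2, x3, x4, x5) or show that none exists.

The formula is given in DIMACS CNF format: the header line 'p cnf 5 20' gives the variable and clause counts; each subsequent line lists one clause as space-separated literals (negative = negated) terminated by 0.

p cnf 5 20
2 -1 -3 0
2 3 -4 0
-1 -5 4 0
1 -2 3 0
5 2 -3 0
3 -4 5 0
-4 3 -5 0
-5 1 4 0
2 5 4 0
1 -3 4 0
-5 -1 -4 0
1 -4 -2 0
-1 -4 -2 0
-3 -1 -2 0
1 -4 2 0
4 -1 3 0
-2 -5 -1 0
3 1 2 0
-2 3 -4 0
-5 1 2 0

UNSATISFIABLE

Suppose x2 = True.
Suppose x1 = True.
(¬x4) alone gives x4 = False.
(¬x5) alone gives x5 = False.
(¬x3) alone gives x3 = False.
That conflicts with the unit clause (x3).
So x1 must be the other value — set x1 = False.
(x3) alone gives x3 = True.
(x4) alone gives x4 = True.
That conflicts with the unit clause (¬x4).
Both values of x1 lead to a conflict.
So x2 must be the other value — set x2 = False.
Suppose x1 = False.
(¬x4) alone gives x4 = False.
(¬x5) alone gives x5 = False.
That conflicts with the unit clause (x5).
So x1 must be the other value — set x1 = True.
(¬x3) alone gives x3 = False.
(¬x4) alone gives x4 = False.
That conflicts with the unit clause (x4).
Both values of x1 lead to a conflict.
Both values of x2 lead to a conflict.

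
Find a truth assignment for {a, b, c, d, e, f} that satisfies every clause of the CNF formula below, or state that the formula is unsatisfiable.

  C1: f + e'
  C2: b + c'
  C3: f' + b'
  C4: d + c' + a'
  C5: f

Unit clause (f) forces f = 1.
Unit clause (b') forces b = 0.
Unit clause (c') forces c = 0.
All clauses hold; a, d, e can take either value.

a=1; b=0; c=0; d=1; e=0; f=1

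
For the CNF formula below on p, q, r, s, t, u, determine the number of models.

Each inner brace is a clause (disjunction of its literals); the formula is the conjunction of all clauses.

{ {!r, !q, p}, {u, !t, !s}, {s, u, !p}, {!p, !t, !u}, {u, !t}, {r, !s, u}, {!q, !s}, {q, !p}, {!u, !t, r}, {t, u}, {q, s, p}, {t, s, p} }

There are 2^6 = 64 truth assignments over (p, q, r, s, t, u).
Split on r. With r = true, the clauses containing r are satisfied and !r drops from the rest; 3 of the 2^5 = 32 assignments to the other variables satisfy what remains.
With r = false, by the same count on the reduced clause set, 2 assignments work.
Total: 3 + 2 = 5.

5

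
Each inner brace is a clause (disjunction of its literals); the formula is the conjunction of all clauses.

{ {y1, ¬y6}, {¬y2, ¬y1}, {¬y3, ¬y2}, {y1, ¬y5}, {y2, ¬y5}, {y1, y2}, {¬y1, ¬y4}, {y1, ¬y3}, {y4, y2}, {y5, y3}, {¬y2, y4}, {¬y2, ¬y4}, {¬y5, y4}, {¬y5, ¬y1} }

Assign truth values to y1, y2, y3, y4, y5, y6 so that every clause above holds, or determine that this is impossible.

UNSATISFIABLE

Try y1 = True.
From the singleton clause (¬y2), y2 = False.
From the singleton clause (¬y5), y5 = False.
From the singleton clause (¬y4), y4 = False.
But (y4) is also a unit clause — contradiction.
That branch fails; take y1 = False instead.
From the singleton clause (¬y6), y6 = False.
From the singleton clause (¬y5), y5 = False.
From the singleton clause (y2), y2 = True.
From the singleton clause (¬y3), y3 = False.
But (y3) is also a unit clause — contradiction.
Neither y1 = True nor y1 = False works.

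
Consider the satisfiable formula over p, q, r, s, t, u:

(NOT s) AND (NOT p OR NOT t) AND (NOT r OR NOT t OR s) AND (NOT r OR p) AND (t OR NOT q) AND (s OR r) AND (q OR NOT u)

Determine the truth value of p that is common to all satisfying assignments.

True

Suppose p = false.
From the singleton clause (NOT s), s = false.
From the singleton clause (NOT r), r = false.
But (r) is also a unit clause — contradiction.
So every satisfying assignment has p = True.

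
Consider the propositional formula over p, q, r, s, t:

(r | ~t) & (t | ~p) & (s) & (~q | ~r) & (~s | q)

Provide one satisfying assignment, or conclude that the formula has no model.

p ↦ 0, q ↦ 1, r ↦ 0, s ↦ 1, t ↦ 0

From the singleton clause (s), s = 1.
From the singleton clause (q), q = 1.
From the singleton clause (~r), r = 0.
From the singleton clause (~t), t = 0.
From the singleton clause (~p), p = 0.
This assignment satisfies each clause.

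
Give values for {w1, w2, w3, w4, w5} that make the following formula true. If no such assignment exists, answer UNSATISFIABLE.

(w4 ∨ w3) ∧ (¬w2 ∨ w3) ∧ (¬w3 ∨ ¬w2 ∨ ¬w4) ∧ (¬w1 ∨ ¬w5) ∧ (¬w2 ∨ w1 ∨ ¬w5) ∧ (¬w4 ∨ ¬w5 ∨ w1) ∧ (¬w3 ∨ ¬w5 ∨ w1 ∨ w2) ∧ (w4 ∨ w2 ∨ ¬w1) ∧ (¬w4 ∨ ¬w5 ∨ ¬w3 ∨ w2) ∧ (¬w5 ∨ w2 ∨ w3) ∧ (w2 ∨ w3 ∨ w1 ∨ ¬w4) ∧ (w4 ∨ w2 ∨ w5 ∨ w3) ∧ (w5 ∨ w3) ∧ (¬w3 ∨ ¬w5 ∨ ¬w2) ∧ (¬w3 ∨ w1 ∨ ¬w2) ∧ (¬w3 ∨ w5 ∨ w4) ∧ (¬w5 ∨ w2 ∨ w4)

Branch on w4: set w4 = True.
Branch on w2: set w2 = False.
Branch on w1: set w1 = False.
From the singleton clause (¬w5), w5 = False.
From the singleton clause (w3), w3 = True.
All clauses are satisfied.

w1=False, w2=False, w3=True, w4=True, w5=False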